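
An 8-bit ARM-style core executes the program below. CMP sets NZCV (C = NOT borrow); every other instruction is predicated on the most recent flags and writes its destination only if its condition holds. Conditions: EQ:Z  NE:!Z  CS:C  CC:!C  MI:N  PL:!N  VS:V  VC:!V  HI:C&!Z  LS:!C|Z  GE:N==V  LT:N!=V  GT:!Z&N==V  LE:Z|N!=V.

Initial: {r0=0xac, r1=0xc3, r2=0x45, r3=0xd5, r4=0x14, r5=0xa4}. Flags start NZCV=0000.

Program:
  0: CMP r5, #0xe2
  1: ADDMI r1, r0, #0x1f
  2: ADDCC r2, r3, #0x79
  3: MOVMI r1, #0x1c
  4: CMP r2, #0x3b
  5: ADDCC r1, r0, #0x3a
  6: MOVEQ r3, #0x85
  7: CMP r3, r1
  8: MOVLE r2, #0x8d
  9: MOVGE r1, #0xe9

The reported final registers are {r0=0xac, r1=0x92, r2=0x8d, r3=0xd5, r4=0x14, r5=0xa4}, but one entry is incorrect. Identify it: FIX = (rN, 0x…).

FIX = (r1, 0x1c)

0: ✓ CMP  NZCV=1000
1: ✓ ADDMI  r1←0xcb
2: ✓ ADDCC  r2←0x4e
3: ✓ MOVMI  r1←0x1c
4: ✓ CMP  NZCV=0010
5: · ADDCC
6: · MOVEQ
7: ✓ CMP  NZCV=1010
8: ✓ MOVLE  r2←0x8d
9: · MOVGE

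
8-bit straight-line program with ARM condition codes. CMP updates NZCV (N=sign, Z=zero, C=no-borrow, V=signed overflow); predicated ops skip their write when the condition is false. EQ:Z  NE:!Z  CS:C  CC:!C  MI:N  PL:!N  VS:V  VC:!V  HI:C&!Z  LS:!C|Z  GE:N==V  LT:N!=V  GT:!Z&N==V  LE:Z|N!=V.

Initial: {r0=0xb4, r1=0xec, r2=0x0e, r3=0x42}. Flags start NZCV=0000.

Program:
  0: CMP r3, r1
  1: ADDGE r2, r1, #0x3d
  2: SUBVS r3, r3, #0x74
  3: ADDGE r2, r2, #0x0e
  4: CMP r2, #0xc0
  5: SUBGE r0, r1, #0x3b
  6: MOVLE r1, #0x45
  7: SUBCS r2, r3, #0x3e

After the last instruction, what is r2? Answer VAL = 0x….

0: ✓ CMP  NZCV=0000
1: ✓ ADDGE  r2←0x29
2: · SUBVS
3: ✓ ADDGE  r2←0x37
4: ✓ CMP  NZCV=0000
5: ✓ SUBGE  r0←0xb1
6: · MOVLE
7: · SUBCS

VAL = 0x37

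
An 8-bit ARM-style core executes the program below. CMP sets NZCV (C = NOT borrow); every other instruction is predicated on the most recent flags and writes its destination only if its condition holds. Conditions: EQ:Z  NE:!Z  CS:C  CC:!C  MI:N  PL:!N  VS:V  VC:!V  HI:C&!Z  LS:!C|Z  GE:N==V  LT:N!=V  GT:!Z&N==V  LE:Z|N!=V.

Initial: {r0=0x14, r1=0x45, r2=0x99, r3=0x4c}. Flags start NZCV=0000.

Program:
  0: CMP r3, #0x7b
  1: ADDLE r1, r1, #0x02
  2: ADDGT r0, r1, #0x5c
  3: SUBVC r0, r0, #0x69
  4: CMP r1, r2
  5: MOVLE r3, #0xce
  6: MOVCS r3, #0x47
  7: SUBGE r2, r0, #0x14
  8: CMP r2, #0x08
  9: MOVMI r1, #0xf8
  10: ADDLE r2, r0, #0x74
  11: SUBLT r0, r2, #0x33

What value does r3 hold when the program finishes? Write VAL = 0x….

VAL = 0x4c

[0] flags=1000 → (cmp)
[1] flags=1000 LE?T → r1=0x47
[2] flags=1000 GT?F → skip
[3] flags=1000 VC?T → r0=0xab
[4] flags=1001 → (cmp)
[5] flags=1001 LE?F → skip
[6] flags=1001 CS?F → skip
[7] flags=1001 GE?T → r2=0x97
[8] flags=1010 → (cmp)
[9] flags=1010 MI?T → r1=0xf8
[10] flags=1010 LE?T → r2=0x1f
[11] flags=1010 LT?T → r0=0xec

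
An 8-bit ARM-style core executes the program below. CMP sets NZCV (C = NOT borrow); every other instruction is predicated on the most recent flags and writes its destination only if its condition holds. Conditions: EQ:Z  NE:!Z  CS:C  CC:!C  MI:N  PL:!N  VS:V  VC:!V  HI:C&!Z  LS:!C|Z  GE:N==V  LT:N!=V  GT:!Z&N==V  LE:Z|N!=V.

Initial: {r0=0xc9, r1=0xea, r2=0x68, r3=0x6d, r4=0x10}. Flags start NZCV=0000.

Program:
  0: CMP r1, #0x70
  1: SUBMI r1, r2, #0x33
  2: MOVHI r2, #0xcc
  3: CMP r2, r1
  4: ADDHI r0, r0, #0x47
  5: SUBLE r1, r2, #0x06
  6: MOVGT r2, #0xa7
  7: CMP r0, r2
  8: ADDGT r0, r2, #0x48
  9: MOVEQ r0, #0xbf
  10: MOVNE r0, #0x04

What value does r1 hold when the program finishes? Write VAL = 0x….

[0] flags=0011 → (cmp)
[1] flags=0011 MI?F → skip
[2] flags=0011 HI?T → r2=0xcc
[3] flags=1000 → (cmp)
[4] flags=1000 HI?F → skip
[5] flags=1000 LE?T → r1=0xc6
[6] flags=1000 GT?F → skip
[7] flags=1000 → (cmp)
[8] flags=1000 GT?F → skip
[9] flags=1000 EQ?F → skip
[10] flags=1000 NE?T → r0=0x04

VAL = 0xc6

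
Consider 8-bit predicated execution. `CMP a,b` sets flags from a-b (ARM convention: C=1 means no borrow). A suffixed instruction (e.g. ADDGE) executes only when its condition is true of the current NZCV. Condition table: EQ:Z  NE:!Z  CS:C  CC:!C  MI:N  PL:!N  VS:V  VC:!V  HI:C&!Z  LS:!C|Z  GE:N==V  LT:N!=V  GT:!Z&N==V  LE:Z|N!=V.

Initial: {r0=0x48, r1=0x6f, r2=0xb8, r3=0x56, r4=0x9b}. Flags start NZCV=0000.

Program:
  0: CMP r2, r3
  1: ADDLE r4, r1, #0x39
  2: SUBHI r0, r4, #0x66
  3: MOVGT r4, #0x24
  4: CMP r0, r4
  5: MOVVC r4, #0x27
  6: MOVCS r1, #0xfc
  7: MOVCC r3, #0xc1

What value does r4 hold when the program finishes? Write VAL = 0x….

VAL = 0xa8

[0] flags=0011 → (cmp)
[1] flags=0011 LE?T → r4=0xa8
[2] flags=0011 HI?T → r0=0x42
[3] flags=0011 GT?F → skip
[4] flags=1001 → (cmp)
[5] flags=1001 VC?F → skip
[6] flags=1001 CS?F → skip
[7] flags=1001 CC?T → r3=0xc1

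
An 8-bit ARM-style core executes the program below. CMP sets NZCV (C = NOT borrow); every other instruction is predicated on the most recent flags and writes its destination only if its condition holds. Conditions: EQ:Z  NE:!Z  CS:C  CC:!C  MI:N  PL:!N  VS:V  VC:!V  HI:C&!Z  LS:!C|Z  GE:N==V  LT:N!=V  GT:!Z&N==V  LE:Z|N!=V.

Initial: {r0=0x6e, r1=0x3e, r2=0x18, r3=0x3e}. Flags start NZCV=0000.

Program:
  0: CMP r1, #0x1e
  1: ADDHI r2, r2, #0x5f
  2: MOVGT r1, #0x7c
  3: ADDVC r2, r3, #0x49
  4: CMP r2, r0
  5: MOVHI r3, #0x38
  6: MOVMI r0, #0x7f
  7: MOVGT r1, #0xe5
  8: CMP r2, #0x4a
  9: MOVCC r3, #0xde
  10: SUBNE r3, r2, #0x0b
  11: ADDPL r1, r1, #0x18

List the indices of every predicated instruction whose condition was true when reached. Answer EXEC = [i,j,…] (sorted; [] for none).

EXEC = [1,2,3,5,10,11]

[0] flags=0010 → (cmp)
[1] flags=0010 HI?T → r2=0x77
[2] flags=0010 GT?T → r1=0x7c
[3] flags=0010 VC?T → r2=0x87
[4] flags=0011 → (cmp)
[5] flags=0011 HI?T → r3=0x38
[6] flags=0011 MI?F → skip
[7] flags=0011 GT?F → skip
[8] flags=0011 → (cmp)
[9] flags=0011 CC?F → skip
[10] flags=0011 NE?T → r3=0x7c
[11] flags=0011 PL?T → r1=0x94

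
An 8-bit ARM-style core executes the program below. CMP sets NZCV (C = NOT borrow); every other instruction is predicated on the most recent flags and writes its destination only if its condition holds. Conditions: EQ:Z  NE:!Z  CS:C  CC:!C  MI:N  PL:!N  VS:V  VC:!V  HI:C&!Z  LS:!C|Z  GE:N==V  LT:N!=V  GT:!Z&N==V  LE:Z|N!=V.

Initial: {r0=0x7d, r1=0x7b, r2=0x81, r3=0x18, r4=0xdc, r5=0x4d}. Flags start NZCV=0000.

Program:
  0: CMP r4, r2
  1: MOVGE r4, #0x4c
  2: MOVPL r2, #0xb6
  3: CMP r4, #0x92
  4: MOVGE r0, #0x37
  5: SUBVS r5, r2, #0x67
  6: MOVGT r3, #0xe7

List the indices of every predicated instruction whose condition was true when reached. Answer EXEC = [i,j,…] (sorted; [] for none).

[0] flags=0010 → (cmp)
[1] flags=0010 GE?T → r4=0x4c
[2] flags=0010 PL?T → r2=0xb6
[3] flags=1001 → (cmp)
[4] flags=1001 GE?T → r0=0x37
[5] flags=1001 VS?T → r5=0x4f
[6] flags=1001 GT?T → r3=0xe7

EXEC = [1,2,4,5,6]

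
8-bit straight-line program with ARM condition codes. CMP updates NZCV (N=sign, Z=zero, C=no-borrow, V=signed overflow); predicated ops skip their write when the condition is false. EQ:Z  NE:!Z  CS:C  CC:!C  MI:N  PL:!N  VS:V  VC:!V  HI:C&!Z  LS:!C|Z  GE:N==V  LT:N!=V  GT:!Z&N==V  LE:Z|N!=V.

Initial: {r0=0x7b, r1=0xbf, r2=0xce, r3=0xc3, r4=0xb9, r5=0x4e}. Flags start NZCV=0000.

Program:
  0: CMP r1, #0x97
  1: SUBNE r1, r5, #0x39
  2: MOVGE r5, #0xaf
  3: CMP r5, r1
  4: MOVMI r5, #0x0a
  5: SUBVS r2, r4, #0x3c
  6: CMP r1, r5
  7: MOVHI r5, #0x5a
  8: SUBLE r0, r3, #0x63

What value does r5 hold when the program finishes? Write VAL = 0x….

[0] flags=0010 → (cmp)
[1] flags=0010 NE?T → r1=0x15
[2] flags=0010 GE?T → r5=0xaf
[3] flags=1010 → (cmp)
[4] flags=1010 MI?T → r5=0x0a
[5] flags=1010 VS?F → skip
[6] flags=0010 → (cmp)
[7] flags=0010 HI?T → r5=0x5a
[8] flags=0010 LE?F → skip

VAL = 0x5a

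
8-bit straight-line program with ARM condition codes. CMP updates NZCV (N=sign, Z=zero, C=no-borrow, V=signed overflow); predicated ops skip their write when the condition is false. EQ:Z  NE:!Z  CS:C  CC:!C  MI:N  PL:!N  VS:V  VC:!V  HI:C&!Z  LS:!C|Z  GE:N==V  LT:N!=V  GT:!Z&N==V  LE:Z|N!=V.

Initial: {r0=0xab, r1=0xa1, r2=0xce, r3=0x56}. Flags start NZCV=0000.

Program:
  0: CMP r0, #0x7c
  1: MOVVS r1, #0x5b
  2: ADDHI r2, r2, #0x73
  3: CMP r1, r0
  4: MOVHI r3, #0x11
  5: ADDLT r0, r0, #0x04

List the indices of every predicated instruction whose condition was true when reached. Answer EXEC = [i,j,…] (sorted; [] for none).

EXEC = [1,2]

0: ✓ CMP  NZCV=0011
1: ✓ MOVVS  r1←0x5b
2: ✓ ADDHI  r2←0x41
3: ✓ CMP  NZCV=1001
4: · MOVHI
5: · ADDLT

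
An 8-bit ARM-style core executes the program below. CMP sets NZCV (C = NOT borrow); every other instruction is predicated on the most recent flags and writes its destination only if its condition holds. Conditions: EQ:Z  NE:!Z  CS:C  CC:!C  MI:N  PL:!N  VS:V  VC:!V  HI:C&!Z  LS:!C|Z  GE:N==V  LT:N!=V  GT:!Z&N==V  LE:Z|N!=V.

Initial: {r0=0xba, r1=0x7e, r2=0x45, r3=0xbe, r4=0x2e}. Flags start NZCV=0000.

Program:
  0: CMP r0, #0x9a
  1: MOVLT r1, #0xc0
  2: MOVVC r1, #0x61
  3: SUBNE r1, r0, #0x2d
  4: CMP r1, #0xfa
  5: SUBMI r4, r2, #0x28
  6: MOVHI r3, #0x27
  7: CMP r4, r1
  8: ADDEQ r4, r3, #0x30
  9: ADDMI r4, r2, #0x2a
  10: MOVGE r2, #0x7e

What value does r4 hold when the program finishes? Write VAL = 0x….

VAL = 0x6f

[0] flags=0010 → (cmp)
[1] flags=0010 LT?F → skip
[2] flags=0010 VC?T → r1=0x61
[3] flags=0010 NE?T → r1=0x8d
[4] flags=1000 → (cmp)
[5] flags=1000 MI?T → r4=0x1d
[6] flags=1000 HI?F → skip
[7] flags=1001 → (cmp)
[8] flags=1001 EQ?F → skip
[9] flags=1001 MI?T → r4=0x6f
[10] flags=1001 GE?T → r2=0x7e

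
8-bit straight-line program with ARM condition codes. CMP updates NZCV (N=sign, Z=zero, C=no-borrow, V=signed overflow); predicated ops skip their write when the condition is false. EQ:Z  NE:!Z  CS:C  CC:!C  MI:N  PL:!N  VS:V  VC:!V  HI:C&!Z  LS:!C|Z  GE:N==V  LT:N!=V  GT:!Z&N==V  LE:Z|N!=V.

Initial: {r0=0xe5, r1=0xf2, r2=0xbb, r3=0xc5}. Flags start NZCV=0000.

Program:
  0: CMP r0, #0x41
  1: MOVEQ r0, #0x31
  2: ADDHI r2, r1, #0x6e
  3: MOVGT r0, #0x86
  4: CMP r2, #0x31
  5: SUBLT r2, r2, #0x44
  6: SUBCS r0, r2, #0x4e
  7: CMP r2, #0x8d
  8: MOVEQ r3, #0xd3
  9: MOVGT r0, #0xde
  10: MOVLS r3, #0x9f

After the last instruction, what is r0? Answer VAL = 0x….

[0] flags=1010 → (cmp)
[1] flags=1010 EQ?F → skip
[2] flags=1010 HI?T → r2=0x60
[3] flags=1010 GT?F → skip
[4] flags=0010 → (cmp)
[5] flags=0010 LT?F → skip
[6] flags=0010 CS?T → r0=0x12
[7] flags=1001 → (cmp)
[8] flags=1001 EQ?F → skip
[9] flags=1001 GT?T → r0=0xde
[10] flags=1001 LS?T → r3=0x9f

VAL = 0xde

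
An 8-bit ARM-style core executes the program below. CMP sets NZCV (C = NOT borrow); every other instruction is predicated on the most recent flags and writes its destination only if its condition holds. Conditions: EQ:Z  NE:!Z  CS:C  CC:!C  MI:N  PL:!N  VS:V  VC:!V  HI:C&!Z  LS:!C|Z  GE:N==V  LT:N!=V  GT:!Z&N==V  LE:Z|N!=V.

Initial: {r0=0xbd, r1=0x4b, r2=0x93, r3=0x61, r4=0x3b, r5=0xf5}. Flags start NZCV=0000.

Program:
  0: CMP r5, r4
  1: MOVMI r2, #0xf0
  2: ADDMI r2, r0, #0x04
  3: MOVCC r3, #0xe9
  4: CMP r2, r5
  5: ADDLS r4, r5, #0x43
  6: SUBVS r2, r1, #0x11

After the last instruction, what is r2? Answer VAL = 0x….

VAL = 0xc1

0: ✓ CMP  NZCV=1010
1: ✓ MOVMI  r2←0xf0
2: ✓ ADDMI  r2←0xc1
3: · MOVCC
4: ✓ CMP  NZCV=1000
5: ✓ ADDLS  r4←0x38
6: · SUBVS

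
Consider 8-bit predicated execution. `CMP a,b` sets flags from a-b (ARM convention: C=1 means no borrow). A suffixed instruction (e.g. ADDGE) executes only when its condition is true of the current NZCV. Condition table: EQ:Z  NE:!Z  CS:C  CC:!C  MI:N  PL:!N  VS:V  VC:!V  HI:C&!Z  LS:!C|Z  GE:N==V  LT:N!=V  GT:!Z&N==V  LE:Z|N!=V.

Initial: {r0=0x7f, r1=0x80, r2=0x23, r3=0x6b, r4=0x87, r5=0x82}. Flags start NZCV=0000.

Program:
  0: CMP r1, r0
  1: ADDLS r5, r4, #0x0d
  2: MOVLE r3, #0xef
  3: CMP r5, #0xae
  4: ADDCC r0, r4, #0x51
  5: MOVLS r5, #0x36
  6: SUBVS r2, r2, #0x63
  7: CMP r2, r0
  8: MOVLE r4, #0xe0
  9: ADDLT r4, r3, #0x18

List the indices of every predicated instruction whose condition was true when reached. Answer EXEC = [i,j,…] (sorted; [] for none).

EXEC = [2,4,5]

0: ✓ CMP  NZCV=0011
1: · ADDLS
2: ✓ MOVLE  r3←0xef
3: ✓ CMP  NZCV=1000
4: ✓ ADDCC  r0←0xd8
5: ✓ MOVLS  r5←0x36
6: · SUBVS
7: ✓ CMP  NZCV=0000
8: · MOVLE
9: · ADDLT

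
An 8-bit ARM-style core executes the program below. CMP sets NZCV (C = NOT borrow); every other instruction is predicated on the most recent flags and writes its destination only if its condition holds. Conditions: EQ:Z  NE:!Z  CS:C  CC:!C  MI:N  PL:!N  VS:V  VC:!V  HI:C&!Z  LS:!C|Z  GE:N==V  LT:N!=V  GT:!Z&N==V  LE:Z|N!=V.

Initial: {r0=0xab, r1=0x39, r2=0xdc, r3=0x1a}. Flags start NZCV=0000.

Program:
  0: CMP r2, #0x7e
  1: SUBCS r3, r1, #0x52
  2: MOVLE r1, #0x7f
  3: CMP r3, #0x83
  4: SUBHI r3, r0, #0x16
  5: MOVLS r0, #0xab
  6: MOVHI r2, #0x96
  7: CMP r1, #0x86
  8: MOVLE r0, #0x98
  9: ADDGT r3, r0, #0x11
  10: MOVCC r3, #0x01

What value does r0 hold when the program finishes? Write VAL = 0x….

VAL = 0xab

[0] flags=0011 → (cmp)
[1] flags=0011 CS?T → r3=0xe7
[2] flags=0011 LE?T → r1=0x7f
[3] flags=0010 → (cmp)
[4] flags=0010 HI?T → r3=0x95
[5] flags=0010 LS?F → skip
[6] flags=0010 HI?T → r2=0x96
[7] flags=1001 → (cmp)
[8] flags=1001 LE?F → skip
[9] flags=1001 GT?T → r3=0xbc
[10] flags=1001 CC?T → r3=0x01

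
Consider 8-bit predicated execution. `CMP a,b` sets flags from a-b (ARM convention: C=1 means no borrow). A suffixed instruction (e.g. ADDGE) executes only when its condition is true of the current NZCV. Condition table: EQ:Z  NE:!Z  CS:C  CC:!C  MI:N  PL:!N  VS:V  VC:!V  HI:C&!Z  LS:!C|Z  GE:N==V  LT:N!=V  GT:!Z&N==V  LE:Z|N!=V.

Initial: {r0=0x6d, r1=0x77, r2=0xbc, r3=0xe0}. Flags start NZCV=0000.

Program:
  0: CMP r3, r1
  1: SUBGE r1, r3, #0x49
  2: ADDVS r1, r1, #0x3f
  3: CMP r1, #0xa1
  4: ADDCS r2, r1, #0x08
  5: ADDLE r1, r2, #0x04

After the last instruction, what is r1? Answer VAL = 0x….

VAL = 0xb6

[0] flags=0011 → (cmp)
[1] flags=0011 GE?F → skip
[2] flags=0011 VS?T → r1=0xb6
[3] flags=0010 → (cmp)
[4] flags=0010 CS?T → r2=0xbe
[5] flags=0010 LE?F → skip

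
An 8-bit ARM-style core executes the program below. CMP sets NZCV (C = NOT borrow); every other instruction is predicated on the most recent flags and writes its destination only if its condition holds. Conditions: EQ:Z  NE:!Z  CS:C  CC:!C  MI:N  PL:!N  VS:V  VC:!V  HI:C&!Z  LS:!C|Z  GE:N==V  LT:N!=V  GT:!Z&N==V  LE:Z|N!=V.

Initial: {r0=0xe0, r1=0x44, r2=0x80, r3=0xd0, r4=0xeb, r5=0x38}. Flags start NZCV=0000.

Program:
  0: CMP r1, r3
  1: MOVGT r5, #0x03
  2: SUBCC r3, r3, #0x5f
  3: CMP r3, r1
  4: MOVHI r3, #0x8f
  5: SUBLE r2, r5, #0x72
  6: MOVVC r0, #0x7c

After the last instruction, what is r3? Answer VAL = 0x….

0: ✓ CMP  NZCV=0000
1: ✓ MOVGT  r5←0x03
2: ✓ SUBCC  r3←0x71
3: ✓ CMP  NZCV=0010
4: ✓ MOVHI  r3←0x8f
5: · SUBLE
6: ✓ MOVVC  r0←0x7c

VAL = 0x8f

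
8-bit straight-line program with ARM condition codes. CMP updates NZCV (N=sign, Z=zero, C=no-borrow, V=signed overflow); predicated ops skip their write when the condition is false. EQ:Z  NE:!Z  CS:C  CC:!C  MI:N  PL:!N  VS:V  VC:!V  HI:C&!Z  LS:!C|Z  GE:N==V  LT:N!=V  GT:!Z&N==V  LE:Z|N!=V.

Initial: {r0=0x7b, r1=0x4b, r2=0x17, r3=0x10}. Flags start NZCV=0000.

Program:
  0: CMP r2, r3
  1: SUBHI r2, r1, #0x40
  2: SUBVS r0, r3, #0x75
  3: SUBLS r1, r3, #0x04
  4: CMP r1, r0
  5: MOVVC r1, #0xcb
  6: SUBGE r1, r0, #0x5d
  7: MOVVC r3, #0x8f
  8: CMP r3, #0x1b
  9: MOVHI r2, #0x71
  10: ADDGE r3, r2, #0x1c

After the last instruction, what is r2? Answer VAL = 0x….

VAL = 0x71

0: ✓ CMP  NZCV=0010
1: ✓ SUBHI  r2←0x0b
2: · SUBVS
3: · SUBLS
4: ✓ CMP  NZCV=1000
5: ✓ MOVVC  r1←0xcb
6: · SUBGE
7: ✓ MOVVC  r3←0x8f
8: ✓ CMP  NZCV=0011
9: ✓ MOVHI  r2←0x71
10: · ADDGE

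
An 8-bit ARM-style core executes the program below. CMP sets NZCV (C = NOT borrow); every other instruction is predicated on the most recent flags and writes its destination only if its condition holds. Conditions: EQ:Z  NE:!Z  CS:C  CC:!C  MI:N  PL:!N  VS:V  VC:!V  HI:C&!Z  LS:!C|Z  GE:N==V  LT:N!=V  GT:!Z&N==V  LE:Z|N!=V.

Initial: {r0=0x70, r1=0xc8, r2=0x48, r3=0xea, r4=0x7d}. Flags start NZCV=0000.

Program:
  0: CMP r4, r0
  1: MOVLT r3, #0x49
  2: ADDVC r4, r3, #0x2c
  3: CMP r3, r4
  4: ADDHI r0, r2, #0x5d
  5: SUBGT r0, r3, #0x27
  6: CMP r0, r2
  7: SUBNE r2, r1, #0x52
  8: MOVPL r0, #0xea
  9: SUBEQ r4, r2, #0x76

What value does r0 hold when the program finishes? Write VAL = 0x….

VAL = 0xea

[0] flags=0010 → (cmp)
[1] flags=0010 LT?F → skip
[2] flags=0010 VC?T → r4=0x16
[3] flags=1010 → (cmp)
[4] flags=1010 HI?T → r0=0xa5
[5] flags=1010 GT?F → skip
[6] flags=0011 → (cmp)
[7] flags=0011 NE?T → r2=0x76
[8] flags=0011 PL?T → r0=0xea
[9] flags=0011 EQ?F → skip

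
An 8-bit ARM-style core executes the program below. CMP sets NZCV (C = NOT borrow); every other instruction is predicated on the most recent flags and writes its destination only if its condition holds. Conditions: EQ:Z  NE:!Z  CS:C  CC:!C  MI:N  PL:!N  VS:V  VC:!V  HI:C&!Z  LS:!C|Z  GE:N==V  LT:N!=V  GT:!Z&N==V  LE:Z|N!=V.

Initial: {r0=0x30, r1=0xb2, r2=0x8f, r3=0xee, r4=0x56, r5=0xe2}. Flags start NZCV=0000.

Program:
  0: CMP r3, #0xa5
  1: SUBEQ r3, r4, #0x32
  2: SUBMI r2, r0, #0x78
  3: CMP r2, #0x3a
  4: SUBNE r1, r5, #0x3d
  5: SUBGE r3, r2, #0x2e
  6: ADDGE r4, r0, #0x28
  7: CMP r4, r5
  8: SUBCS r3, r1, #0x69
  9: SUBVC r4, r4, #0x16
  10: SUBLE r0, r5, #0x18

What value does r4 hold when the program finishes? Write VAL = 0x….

VAL = 0x40

0: ✓ CMP  NZCV=0010
1: · SUBEQ
2: · SUBMI
3: ✓ CMP  NZCV=0011
4: ✓ SUBNE  r1←0xa5
5: · SUBGE
6: · ADDGE
7: ✓ CMP  NZCV=0000
8: · SUBCS
9: ✓ SUBVC  r4←0x40
10: · SUBLE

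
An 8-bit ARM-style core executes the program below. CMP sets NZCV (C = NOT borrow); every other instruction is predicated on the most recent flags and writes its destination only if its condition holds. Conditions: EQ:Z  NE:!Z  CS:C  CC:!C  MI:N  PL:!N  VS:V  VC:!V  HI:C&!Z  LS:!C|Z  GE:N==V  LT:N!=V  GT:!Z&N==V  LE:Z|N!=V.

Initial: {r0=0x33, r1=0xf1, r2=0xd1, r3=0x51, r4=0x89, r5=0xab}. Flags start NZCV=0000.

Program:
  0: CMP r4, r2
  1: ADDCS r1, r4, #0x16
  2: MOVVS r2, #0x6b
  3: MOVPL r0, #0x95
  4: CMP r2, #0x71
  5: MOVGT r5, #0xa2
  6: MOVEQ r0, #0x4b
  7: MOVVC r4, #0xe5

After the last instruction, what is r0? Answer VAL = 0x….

VAL = 0x33

[0] flags=1000 → (cmp)
[1] flags=1000 CS?F → skip
[2] flags=1000 VS?F → skip
[3] flags=1000 PL?F → skip
[4] flags=0011 → (cmp)
[5] flags=0011 GT?F → skip
[6] flags=0011 EQ?F → skip
[7] flags=0011 VC?F → skip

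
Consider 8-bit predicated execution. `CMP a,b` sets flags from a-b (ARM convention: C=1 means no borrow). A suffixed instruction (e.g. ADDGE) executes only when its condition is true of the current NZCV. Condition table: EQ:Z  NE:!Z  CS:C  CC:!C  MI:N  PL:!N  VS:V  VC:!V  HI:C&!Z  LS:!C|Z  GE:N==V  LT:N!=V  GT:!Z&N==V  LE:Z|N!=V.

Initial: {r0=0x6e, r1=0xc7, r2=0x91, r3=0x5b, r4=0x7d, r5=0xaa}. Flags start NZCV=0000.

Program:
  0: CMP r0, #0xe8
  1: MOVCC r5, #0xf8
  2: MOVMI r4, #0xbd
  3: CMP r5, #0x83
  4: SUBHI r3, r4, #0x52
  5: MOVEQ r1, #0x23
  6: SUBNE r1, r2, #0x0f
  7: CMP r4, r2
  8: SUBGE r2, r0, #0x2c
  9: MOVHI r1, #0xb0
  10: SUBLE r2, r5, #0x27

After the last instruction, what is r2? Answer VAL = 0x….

VAL = 0x42

[0] flags=1001 → (cmp)
[1] flags=1001 CC?T → r5=0xf8
[2] flags=1001 MI?T → r4=0xbd
[3] flags=0010 → (cmp)
[4] flags=0010 HI?T → r3=0x6b
[5] flags=0010 EQ?F → skip
[6] flags=0010 NE?T → r1=0x82
[7] flags=0010 → (cmp)
[8] flags=0010 GE?T → r2=0x42
[9] flags=0010 HI?T → r1=0xb0
[10] flags=0010 LE?F → skip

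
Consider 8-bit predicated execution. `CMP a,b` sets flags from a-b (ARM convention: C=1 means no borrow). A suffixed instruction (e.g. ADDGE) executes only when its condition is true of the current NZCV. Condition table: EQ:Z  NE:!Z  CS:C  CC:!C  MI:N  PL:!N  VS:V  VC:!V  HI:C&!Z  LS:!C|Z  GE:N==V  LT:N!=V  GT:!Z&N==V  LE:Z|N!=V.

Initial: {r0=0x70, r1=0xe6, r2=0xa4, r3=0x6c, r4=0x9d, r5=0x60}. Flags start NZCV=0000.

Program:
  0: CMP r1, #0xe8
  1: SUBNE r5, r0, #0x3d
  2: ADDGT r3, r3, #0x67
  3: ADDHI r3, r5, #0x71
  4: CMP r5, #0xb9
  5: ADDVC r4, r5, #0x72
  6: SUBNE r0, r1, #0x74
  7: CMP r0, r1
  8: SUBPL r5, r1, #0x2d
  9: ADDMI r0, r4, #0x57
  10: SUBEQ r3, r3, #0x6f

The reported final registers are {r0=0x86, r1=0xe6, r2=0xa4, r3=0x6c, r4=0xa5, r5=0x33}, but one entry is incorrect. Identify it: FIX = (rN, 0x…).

0: ✓ CMP  NZCV=1000
1: ✓ SUBNE  r5←0x33
2: · ADDGT
3: · ADDHI
4: ✓ CMP  NZCV=0000
5: ✓ ADDVC  r4←0xa5
6: ✓ SUBNE  r0←0x72
7: ✓ CMP  NZCV=1001
8: · SUBPL
9: ✓ ADDMI  r0←0xfc
10: · SUBEQ

FIX = (r0, 0xfc)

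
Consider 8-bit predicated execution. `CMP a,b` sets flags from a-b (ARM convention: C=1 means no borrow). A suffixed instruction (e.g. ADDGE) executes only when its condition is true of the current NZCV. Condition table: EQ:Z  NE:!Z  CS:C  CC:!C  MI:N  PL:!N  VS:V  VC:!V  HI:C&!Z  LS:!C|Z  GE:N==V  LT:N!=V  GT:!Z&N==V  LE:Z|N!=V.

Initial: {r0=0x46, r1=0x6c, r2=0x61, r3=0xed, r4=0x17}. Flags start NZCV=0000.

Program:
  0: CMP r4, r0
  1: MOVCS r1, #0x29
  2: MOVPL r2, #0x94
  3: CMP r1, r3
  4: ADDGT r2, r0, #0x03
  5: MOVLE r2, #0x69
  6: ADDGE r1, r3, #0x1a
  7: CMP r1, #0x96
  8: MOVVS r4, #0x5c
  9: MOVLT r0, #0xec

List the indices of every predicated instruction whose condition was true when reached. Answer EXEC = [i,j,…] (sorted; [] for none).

0: ✓ CMP  NZCV=1000
1: · MOVCS
2: · MOVPL
3: ✓ CMP  NZCV=0000
4: ✓ ADDGT  r2←0x49
5: · MOVLE
6: ✓ ADDGE  r1←0x07
7: ✓ CMP  NZCV=0000
8: · MOVVS
9: · MOVLT

EXEC = [4,6]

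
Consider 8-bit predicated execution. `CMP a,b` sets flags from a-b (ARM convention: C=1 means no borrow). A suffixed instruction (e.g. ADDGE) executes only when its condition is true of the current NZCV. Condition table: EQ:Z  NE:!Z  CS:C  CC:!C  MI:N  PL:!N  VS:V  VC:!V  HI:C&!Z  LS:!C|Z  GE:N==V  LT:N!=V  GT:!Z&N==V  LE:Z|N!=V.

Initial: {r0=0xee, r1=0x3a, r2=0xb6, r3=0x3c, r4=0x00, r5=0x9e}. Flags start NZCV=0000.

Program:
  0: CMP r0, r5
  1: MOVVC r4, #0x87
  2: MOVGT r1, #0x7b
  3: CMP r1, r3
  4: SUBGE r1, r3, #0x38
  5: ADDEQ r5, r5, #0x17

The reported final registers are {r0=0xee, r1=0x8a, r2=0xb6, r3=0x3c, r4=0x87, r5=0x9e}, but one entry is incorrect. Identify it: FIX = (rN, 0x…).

FIX = (r1, 0x04)

0: ✓ CMP  NZCV=0010
1: ✓ MOVVC  r4←0x87
2: ✓ MOVGT  r1←0x7b
3: ✓ CMP  NZCV=0010
4: ✓ SUBGE  r1←0x04
5: · ADDEQ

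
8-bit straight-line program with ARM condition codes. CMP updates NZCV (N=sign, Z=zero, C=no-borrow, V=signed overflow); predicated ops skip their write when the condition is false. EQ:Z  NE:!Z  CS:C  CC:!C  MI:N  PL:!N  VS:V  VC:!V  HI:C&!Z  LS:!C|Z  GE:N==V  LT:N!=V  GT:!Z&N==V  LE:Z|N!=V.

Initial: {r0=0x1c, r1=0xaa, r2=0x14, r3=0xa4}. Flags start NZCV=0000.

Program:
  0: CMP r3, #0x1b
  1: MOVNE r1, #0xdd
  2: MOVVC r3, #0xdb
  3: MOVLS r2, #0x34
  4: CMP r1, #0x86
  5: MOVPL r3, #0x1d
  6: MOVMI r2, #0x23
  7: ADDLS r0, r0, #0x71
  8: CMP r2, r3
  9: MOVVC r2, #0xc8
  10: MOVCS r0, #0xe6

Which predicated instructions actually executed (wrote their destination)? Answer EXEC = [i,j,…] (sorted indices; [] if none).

0: ✓ CMP  NZCV=1010
1: ✓ MOVNE  r1←0xdd
2: ✓ MOVVC  r3←0xdb
3: · MOVLS
4: ✓ CMP  NZCV=0010
5: ✓ MOVPL  r3←0x1d
6: · MOVMI
7: · ADDLS
8: ✓ CMP  NZCV=1000
9: ✓ MOVVC  r2←0xc8
10: · MOVCS

EXEC = [1,2,5,9]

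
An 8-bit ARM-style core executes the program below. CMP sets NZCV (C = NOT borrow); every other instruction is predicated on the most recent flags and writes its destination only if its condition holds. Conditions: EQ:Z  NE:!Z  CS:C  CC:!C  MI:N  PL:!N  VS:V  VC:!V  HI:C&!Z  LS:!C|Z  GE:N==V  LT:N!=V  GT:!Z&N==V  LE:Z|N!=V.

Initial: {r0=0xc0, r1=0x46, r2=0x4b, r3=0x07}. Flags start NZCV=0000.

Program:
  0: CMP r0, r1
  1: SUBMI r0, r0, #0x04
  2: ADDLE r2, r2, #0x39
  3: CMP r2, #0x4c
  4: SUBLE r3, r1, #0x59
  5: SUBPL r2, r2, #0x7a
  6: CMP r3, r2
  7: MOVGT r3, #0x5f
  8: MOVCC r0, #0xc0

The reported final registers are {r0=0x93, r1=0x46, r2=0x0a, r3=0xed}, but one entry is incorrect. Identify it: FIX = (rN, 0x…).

[0] flags=0011 → (cmp)
[1] flags=0011 MI?F → skip
[2] flags=0011 LE?T → r2=0x84
[3] flags=0011 → (cmp)
[4] flags=0011 LE?T → r3=0xed
[5] flags=0011 PL?T → r2=0x0a
[6] flags=1010 → (cmp)
[7] flags=1010 GT?F → skip
[8] flags=1010 CC?F → skip

FIX = (r0, 0xc0)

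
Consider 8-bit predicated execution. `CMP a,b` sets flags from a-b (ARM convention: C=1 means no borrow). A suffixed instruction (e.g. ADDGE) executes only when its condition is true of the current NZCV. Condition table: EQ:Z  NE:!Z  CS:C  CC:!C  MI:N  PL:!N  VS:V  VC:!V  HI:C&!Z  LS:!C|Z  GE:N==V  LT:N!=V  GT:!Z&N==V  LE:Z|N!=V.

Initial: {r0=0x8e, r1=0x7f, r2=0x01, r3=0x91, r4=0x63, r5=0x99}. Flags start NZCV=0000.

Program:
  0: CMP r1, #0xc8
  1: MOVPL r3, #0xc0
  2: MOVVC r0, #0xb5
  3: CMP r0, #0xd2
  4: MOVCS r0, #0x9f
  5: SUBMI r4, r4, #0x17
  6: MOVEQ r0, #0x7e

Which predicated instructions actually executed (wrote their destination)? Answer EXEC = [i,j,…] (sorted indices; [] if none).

EXEC = [5]

0: ✓ CMP  NZCV=1001
1: · MOVPL
2: · MOVVC
3: ✓ CMP  NZCV=1000
4: · MOVCS
5: ✓ SUBMI  r4←0x4c
6: · MOVEQ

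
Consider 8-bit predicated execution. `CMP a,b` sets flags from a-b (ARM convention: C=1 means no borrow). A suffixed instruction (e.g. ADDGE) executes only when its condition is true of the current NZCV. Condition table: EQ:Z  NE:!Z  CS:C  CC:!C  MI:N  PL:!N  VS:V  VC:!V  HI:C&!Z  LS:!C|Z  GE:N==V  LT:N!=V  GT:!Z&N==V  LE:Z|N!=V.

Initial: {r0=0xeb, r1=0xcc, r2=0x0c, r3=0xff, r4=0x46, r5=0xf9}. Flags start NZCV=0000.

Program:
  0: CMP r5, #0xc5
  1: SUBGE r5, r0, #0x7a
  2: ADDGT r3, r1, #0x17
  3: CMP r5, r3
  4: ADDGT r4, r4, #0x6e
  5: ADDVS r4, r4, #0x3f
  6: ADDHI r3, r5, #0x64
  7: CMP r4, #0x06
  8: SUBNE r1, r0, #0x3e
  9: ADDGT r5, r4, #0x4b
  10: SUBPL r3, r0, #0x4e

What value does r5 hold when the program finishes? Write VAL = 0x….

VAL = 0x71

[0] flags=0010 → (cmp)
[1] flags=0010 GE?T → r5=0x71
[2] flags=0010 GT?T → r3=0xe3
[3] flags=1001 → (cmp)
[4] flags=1001 GT?T → r4=0xb4
[5] flags=1001 VS?T → r4=0xf3
[6] flags=1001 HI?F → skip
[7] flags=1010 → (cmp)
[8] flags=1010 NE?T → r1=0xad
[9] flags=1010 GT?F → skip
[10] flags=1010 PL?F → skip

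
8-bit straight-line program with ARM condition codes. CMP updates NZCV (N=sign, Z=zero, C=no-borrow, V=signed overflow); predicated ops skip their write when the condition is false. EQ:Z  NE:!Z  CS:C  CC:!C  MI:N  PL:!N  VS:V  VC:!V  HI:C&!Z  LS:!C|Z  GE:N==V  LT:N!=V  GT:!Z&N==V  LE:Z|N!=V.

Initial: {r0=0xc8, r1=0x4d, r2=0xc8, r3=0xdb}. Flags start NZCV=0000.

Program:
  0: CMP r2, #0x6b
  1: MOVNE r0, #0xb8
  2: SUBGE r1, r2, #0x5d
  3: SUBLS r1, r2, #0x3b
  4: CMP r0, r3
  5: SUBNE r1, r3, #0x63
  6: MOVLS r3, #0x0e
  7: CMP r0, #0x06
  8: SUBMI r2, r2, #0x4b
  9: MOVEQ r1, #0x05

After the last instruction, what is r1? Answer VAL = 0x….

VAL = 0x78

0: ✓ CMP  NZCV=0011
1: ✓ MOVNE  r0←0xb8
2: · SUBGE
3: · SUBLS
4: ✓ CMP  NZCV=1000
5: ✓ SUBNE  r1←0x78
6: ✓ MOVLS  r3←0x0e
7: ✓ CMP  NZCV=1010
8: ✓ SUBMI  r2←0x7d
9: · MOVEQ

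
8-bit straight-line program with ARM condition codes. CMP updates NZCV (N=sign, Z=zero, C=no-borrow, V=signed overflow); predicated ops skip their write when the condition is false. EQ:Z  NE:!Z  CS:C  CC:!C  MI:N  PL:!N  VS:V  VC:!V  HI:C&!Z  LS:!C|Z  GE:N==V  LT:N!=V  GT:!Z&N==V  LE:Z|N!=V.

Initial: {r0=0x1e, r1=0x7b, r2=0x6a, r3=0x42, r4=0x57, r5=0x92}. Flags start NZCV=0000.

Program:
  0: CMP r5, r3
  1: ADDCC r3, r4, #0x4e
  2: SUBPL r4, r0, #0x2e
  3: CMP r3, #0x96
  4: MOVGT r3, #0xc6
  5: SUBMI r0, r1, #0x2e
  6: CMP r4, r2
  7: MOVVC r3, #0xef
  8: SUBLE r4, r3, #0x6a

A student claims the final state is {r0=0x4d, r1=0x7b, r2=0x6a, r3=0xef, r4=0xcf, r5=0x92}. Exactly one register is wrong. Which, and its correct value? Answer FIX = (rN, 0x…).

FIX = (r4, 0x85)

[0] flags=0011 → (cmp)
[1] flags=0011 CC?F → skip
[2] flags=0011 PL?T → r4=0xf0
[3] flags=1001 → (cmp)
[4] flags=1001 GT?T → r3=0xc6
[5] flags=1001 MI?T → r0=0x4d
[6] flags=1010 → (cmp)
[7] flags=1010 VC?T → r3=0xef
[8] flags=1010 LE?T → r4=0x85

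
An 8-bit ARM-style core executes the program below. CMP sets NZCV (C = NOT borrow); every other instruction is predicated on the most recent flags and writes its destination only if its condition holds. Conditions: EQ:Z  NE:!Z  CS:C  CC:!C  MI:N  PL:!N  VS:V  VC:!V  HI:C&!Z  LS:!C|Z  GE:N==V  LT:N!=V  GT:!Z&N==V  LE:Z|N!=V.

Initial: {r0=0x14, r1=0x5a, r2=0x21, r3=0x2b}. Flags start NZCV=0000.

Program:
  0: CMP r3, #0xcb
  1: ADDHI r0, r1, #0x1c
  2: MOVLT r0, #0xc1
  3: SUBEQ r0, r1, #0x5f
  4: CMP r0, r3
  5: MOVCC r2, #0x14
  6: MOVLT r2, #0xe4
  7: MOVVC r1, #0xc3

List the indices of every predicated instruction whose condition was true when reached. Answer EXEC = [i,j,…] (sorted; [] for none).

[0] flags=0000 → (cmp)
[1] flags=0000 HI?F → skip
[2] flags=0000 LT?F → skip
[3] flags=0000 EQ?F → skip
[4] flags=1000 → (cmp)
[5] flags=1000 CC?T → r2=0x14
[6] flags=1000 LT?T → r2=0xe4
[7] flags=1000 VC?T → r1=0xc3

EXEC = [5,6,7]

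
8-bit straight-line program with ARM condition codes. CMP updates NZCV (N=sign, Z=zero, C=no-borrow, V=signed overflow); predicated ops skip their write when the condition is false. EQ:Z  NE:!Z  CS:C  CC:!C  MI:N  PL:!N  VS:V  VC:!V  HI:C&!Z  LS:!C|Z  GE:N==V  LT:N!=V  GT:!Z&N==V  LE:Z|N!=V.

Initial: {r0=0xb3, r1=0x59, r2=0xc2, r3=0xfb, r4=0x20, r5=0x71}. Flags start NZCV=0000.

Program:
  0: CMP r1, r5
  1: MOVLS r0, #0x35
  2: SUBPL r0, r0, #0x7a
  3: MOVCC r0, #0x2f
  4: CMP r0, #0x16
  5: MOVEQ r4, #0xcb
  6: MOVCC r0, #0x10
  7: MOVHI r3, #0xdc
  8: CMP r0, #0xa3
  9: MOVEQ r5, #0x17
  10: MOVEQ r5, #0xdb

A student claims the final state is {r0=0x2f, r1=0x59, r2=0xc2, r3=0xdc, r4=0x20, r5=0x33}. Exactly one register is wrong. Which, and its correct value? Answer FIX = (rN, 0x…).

FIX = (r5, 0x71)

0: ✓ CMP  NZCV=1000
1: ✓ MOVLS  r0←0x35
2: · SUBPL
3: ✓ MOVCC  r0←0x2f
4: ✓ CMP  NZCV=0010
5: · MOVEQ
6: · MOVCC
7: ✓ MOVHI  r3←0xdc
8: ✓ CMP  NZCV=1001
9: · MOVEQ
10: · MOVEQ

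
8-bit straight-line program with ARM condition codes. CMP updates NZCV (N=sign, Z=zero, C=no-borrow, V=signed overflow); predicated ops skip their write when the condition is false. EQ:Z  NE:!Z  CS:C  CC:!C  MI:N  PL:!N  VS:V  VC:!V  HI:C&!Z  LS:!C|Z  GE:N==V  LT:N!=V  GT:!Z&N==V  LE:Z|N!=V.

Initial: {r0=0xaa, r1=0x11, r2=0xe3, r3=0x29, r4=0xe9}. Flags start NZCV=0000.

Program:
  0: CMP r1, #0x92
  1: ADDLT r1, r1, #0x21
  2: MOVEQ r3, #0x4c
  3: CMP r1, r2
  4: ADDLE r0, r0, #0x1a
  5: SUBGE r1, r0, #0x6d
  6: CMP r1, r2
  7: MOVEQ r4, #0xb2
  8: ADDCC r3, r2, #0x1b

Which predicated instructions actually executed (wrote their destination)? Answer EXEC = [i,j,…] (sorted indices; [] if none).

EXEC = [5,8]

[0] flags=0000 → (cmp)
[1] flags=0000 LT?F → skip
[2] flags=0000 EQ?F → skip
[3] flags=0000 → (cmp)
[4] flags=0000 LE?F → skip
[5] flags=0000 GE?T → r1=0x3d
[6] flags=0000 → (cmp)
[7] flags=0000 EQ?F → skip
[8] flags=0000 CC?T → r3=0xfe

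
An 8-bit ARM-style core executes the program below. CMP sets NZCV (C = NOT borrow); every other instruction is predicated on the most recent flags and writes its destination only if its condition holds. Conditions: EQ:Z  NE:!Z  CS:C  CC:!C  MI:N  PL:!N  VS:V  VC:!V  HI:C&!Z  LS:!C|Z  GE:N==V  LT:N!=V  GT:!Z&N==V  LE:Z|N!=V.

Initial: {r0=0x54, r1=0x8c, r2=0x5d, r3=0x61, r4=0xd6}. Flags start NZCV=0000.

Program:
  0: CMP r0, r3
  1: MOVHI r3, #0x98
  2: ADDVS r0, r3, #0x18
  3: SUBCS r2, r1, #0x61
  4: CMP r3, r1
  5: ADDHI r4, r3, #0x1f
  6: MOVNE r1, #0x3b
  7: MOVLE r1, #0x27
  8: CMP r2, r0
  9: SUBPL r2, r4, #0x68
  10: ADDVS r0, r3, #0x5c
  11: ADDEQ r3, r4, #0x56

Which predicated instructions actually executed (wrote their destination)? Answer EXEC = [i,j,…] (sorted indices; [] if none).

EXEC = [6,9]

0: ✓ CMP  NZCV=1000
1: · MOVHI
2: · ADDVS
3: · SUBCS
4: ✓ CMP  NZCV=1001
5: · ADDHI
6: ✓ MOVNE  r1←0x3b
7: · MOVLE
8: ✓ CMP  NZCV=0010
9: ✓ SUBPL  r2←0x6e
10: · ADDVS
11: · ADDEQ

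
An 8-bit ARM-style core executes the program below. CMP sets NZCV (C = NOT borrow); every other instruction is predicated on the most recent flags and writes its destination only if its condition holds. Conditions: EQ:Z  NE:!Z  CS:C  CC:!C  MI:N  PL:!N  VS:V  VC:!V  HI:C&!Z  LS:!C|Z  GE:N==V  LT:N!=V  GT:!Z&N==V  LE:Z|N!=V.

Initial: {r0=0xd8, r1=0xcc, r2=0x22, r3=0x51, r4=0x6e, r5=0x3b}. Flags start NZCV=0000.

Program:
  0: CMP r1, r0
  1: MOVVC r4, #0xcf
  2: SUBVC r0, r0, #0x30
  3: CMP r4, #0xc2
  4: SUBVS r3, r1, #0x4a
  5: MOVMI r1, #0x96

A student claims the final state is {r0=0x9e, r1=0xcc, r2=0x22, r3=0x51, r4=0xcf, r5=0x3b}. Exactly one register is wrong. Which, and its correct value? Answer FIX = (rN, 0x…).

[0] flags=1000 → (cmp)
[1] flags=1000 VC?T → r4=0xcf
[2] flags=1000 VC?T → r0=0xa8
[3] flags=0010 → (cmp)
[4] flags=0010 VS?F → skip
[5] flags=0010 MI?F → skip

FIX = (r0, 0xa8)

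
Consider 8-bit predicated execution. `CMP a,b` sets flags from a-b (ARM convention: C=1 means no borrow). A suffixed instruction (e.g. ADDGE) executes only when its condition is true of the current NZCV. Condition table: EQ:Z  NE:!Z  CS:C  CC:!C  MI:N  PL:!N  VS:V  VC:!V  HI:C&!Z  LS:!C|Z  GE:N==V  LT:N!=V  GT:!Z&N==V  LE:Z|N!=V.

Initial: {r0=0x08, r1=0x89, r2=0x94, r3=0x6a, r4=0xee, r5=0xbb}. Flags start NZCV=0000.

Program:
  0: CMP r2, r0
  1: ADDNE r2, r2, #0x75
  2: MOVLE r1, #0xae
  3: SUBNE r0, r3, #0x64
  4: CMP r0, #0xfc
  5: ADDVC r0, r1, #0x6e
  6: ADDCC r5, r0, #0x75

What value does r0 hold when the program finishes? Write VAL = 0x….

[0] flags=1010 → (cmp)
[1] flags=1010 NE?T → r2=0x09
[2] flags=1010 LE?T → r1=0xae
[3] flags=1010 NE?T → r0=0x06
[4] flags=0000 → (cmp)
[5] flags=0000 VC?T → r0=0x1c
[6] flags=0000 CC?T → r5=0x91

VAL = 0x1c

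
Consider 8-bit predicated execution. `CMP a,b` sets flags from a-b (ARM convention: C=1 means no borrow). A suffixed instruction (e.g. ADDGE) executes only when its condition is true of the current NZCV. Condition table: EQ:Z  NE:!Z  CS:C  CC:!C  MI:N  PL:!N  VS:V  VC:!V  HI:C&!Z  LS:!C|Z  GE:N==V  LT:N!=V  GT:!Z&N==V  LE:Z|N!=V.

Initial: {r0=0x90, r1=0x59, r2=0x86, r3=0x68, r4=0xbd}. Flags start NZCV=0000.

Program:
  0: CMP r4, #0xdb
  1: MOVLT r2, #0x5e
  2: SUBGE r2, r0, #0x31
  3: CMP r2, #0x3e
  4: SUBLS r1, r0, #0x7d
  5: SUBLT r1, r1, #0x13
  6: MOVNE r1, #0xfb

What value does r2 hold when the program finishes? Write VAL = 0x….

VAL = 0x5e

[0] flags=1000 → (cmp)
[1] flags=1000 LT?T → r2=0x5e
[2] flags=1000 GE?F → skip
[3] flags=0010 → (cmp)
[4] flags=0010 LS?F → skip
[5] flags=0010 LT?F → skip
[6] flags=0010 NE?T → r1=0xfb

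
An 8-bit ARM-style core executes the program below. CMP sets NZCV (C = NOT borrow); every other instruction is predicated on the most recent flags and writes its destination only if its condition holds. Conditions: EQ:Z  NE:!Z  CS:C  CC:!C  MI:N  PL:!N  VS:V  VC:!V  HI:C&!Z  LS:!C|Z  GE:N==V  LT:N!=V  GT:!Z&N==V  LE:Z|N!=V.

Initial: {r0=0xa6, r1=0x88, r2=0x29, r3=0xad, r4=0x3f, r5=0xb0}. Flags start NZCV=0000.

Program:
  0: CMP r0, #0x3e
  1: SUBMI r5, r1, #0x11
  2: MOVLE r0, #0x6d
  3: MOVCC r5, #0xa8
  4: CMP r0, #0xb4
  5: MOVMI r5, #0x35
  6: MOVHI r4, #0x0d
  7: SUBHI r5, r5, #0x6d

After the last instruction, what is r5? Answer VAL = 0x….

0: ✓ CMP  NZCV=0011
1: · SUBMI
2: ✓ MOVLE  r0←0x6d
3: · MOVCC
4: ✓ CMP  NZCV=1001
5: ✓ MOVMI  r5←0x35
6: · MOVHI
7: · SUBHI

VAL = 0x35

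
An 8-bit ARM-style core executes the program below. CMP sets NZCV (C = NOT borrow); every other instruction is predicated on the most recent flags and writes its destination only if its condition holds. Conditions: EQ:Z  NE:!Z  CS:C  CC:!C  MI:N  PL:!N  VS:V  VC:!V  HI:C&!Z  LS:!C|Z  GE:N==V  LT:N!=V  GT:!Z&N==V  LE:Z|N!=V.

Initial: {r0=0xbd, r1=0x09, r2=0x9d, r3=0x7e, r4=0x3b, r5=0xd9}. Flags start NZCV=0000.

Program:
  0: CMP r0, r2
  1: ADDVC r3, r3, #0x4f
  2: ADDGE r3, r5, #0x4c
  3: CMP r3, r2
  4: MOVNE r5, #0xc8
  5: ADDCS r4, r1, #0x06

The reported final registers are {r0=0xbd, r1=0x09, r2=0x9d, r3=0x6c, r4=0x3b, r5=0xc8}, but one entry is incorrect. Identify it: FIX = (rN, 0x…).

FIX = (r3, 0x25)

[0] flags=0010 → (cmp)
[1] flags=0010 VC?T → r3=0xcd
[2] flags=0010 GE?T → r3=0x25
[3] flags=1001 → (cmp)
[4] flags=1001 NE?T → r5=0xc8
[5] flags=1001 CS?F → skip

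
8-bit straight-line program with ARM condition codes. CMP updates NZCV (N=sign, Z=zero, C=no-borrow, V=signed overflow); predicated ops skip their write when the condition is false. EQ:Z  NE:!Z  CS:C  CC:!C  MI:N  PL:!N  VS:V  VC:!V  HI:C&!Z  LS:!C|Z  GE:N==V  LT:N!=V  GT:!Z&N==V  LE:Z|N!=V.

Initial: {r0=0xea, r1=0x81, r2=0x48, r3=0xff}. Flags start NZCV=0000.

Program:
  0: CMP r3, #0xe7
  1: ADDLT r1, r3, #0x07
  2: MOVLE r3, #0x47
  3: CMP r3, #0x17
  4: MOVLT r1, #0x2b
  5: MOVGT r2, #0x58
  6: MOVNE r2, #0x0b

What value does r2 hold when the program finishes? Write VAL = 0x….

[0] flags=0010 → (cmp)
[1] flags=0010 LT?F → skip
[2] flags=0010 LE?F → skip
[3] flags=1010 → (cmp)
[4] flags=1010 LT?T → r1=0x2b
[5] flags=1010 GT?F → skip
[6] flags=1010 NE?T → r2=0x0b

VAL = 0x0b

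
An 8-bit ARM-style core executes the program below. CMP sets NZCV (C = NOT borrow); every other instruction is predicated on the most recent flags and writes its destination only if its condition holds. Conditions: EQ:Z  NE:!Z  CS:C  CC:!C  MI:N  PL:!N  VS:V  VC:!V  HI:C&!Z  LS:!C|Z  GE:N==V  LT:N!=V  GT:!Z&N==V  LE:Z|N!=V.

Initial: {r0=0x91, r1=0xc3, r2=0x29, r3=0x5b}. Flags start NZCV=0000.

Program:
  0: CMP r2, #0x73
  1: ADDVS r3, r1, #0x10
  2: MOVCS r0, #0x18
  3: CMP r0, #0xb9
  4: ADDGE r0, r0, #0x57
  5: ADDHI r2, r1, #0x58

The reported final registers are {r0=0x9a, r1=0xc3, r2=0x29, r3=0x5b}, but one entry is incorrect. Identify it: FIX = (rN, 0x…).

FIX = (r0, 0x91)

[0] flags=1000 → (cmp)
[1] flags=1000 VS?F → skip
[2] flags=1000 CS?F → skip
[3] flags=1000 → (cmp)
[4] flags=1000 GE?F → skip
[5] flags=1000 HI?F → skip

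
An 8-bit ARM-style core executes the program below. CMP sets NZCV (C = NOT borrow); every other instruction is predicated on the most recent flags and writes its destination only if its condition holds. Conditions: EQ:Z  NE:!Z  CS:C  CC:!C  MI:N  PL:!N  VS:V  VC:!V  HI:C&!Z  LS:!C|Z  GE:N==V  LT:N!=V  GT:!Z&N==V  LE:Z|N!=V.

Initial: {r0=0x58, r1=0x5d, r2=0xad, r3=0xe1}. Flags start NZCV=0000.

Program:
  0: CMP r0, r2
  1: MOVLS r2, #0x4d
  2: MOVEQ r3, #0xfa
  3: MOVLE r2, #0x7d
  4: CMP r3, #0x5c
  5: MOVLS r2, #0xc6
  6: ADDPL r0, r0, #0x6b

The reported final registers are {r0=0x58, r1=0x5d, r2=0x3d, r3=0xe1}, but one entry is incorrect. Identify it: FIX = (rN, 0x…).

[0] flags=1001 → (cmp)
[1] flags=1001 LS?T → r2=0x4d
[2] flags=1001 EQ?F → skip
[3] flags=1001 LE?F → skip
[4] flags=1010 → (cmp)
[5] flags=1010 LS?F → skip
[6] flags=1010 PL?F → skip

FIX = (r2, 0x4d)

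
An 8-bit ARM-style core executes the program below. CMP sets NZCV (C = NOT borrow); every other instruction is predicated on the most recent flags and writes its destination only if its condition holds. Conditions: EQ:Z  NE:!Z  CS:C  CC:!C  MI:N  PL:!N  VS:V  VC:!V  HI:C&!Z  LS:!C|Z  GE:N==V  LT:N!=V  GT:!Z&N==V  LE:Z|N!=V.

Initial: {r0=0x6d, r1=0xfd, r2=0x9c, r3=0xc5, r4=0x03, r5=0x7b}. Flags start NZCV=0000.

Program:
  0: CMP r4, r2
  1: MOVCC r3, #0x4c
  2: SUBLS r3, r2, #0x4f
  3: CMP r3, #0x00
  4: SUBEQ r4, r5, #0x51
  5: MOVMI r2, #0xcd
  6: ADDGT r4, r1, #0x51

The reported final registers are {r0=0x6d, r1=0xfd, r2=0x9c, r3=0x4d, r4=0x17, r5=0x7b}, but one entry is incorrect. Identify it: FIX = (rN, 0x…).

[0] flags=0000 → (cmp)
[1] flags=0000 CC?T → r3=0x4c
[2] flags=0000 LS?T → r3=0x4d
[3] flags=0010 → (cmp)
[4] flags=0010 EQ?F → skip
[5] flags=0010 MI?F → skip
[6] flags=0010 GT?T → r4=0x4e

FIX = (r4, 0x4e)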